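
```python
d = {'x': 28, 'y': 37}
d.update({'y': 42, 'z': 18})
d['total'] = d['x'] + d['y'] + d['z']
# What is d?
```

After line 1: d = {'x': 28, 'y': 37}
After line 2 (y overwritten, z added): d = {'x': 28, 'y': 42, 'z': 18}
After line 3 (total = 28 + 42 + 18 = 88): d = {'x': 28, 'y': 42, 'z': 18, 'total': 88}

{'x': 28, 'y': 42, 'z': 18, 'total': 88}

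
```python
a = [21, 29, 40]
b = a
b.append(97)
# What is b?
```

After line 1: a = [21, 29, 40]
After line 2 (b = a is an alias, same object): a = [21, 29, 40], b = [21, 29, 40]
After line 3 (b.append mutates the shared list): a = [21, 29, 40, 97], b = [21, 29, 40, 97]

[21, 29, 40, 97]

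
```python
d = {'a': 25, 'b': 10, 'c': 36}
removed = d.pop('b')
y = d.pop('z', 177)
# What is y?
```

After line 1: d = {'a': 25, 'b': 10, 'c': 36}
After line 2 (pop 'b' returns 10): d = {'a': 25, 'c': 36}, removed = 10
After line 3 (pop 'z' missing, returns default 177): d = {'a': 25, 'c': 36}, y = 177

177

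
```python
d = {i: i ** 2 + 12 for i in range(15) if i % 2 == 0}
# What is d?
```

{0: 12, 2: 16, 4: 28, 6: 48, 8: 76, 10: 112, 12: 156, 14: 208}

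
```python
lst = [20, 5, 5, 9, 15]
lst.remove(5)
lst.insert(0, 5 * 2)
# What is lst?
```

After line 1: lst = [20, 5, 5, 9, 15]
After line 2 (remove first 5): lst = [20, 5, 9, 15]
After line 3 (insert 10 at index 0): lst = [10, 20, 5, 9, 15]

[10, 20, 5, 9, 15]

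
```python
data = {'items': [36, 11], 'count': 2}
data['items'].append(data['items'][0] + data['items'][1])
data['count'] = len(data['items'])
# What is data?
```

After line 1: data = {'items': [36, 11], 'count': 2}
After line 2 (append 36 + 11 = 47): data = {'items': [36, 11, 47], 'count': 2}
After line 3 (count = len(items) = 3): data = {'items': [36, 11, 47], 'count': 3}

{'items': [36, 11, 47], 'count': 3}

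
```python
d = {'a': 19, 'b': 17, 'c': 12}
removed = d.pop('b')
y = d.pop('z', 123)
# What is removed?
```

After line 1: d = {'a': 19, 'b': 17, 'c': 12}
After line 2 (pop 'b' returns 17): d = {'a': 19, 'c': 12}, removed = 17
After line 3 (pop 'z' missing, returns default 123): d = {'a': 19, 'c': 12}, y = 123

17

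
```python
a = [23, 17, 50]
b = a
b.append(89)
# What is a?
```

After line 1: a = [23, 17, 50]
After line 2 (b = a is an alias, same object): a = [23, 17, 50], b = [23, 17, 50]
After line 3 (b.append mutates the shared list): a = [23, 17, 50, 89], b = [23, 17, 50, 89]

[23, 17, 50, 89]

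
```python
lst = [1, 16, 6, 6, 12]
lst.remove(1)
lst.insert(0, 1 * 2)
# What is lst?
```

After line 1: lst = [1, 16, 6, 6, 12]
After line 2 (remove first 1): lst = [16, 6, 6, 12]
After line 3 (insert 2 at index 0): lst = [2, 16, 6, 6, 12]

[2, 16, 6, 6, 12]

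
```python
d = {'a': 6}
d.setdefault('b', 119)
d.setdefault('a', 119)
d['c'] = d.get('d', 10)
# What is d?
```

After line 1: d = {'a': 6}
After line 2 (setdefault adds 'b'=119): d = {'a': 6, 'b': 119}
After line 3 (setdefault 'a' no-op, already exists): d = {'a': 6, 'b': 119}
After line 4 (get('d', 10) returns default since 'd' not in d): d = {'a': 6, 'b': 119, 'c': 10}

{'a': 6, 'b': 119, 'c': 10}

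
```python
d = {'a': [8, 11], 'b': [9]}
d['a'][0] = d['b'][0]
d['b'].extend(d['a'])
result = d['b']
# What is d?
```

After line 1: d = {'a': [8, 11], 'b': [9]}
After line 2 (a[0] = b[0] = 9): d = {'a': [9, 11], 'b': [9]}
After line 3 (b.extend(a) appends [9, 11]): d = {'a': [9, 11], 'b': [9, 9, 11]}
After line 4: result = d['b'] = [9, 9, 11]

{'a': [9, 11], 'b': [9, 9, 11]}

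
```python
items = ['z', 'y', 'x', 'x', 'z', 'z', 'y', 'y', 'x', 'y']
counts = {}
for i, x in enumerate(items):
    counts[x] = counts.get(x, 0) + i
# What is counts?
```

Initial: counts = {}, items = ['z', 'y', 'x', 'x', 'z', 'z', 'y', 'y', 'x', 'y']
i=0, x='z': counts = {'z': 0}
i=1, x='y': counts = {'z': 0, 'y': 1}
i=2, x='x': counts = {'z': 0, 'y': 1, 'x': 2}
i=3, x='x': counts = {'z': 0, 'y': 1, 'x': 5}
i=4, x='z': counts = {'z': 4, 'y': 1, 'x': 5}
i=5, x='z': counts = {'z': 9, 'y': 1, 'x': 5}
i=6, x='y': counts = {'z': 9, 'y': 7, 'x': 5}
i=7, x='y': counts = {'z': 9, 'y': 14, 'x': 5}
i=8, x='x': counts = {'z': 9, 'y': 14, 'x': 13}
i=9, x='y': counts = {'z': 9, 'y': 23, 'x': 13}

{'z': 9, 'y': 23, 'x': 13}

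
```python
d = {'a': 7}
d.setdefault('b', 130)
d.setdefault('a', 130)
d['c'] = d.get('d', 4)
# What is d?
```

After line 1: d = {'a': 7}
After line 2 (setdefault adds 'b'=130): d = {'a': 7, 'b': 130}
After line 3 (setdefault 'a' no-op, already exists): d = {'a': 7, 'b': 130}
After line 4 (get('d', 4) returns default since 'd' not in d): d = {'a': 7, 'b': 130, 'c': 4}

{'a': 7, 'b': 130, 'c': 4}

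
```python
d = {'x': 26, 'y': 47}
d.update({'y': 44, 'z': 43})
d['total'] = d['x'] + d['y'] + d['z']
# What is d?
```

After line 1: d = {'x': 26, 'y': 47}
After line 2 (y overwritten, z added): d = {'x': 26, 'y': 44, 'z': 43}
After line 3 (total = 26 + 44 + 43 = 113): d = {'x': 26, 'y': 44, 'z': 43, 'total': 113}

{'x': 26, 'y': 44, 'z': 43, 'total': 113}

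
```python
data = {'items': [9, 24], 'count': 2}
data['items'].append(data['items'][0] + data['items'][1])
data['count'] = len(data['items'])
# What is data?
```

After line 1: data = {'items': [9, 24], 'count': 2}
After line 2 (append 9 + 24 = 33): data = {'items': [9, 24, 33], 'count': 2}
After line 3 (count = len(items) = 3): data = {'items': [9, 24, 33], 'count': 3}

{'items': [9, 24, 33], 'count': 3}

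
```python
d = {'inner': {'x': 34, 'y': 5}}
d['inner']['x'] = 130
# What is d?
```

After line 1: d = {'inner': {'x': 34, 'y': 5}}
After line 2 (inner x overwritten): d = {'inner': {'x': 130, 'y': 5}}

{'inner': {'x': 130, 'y': 5}}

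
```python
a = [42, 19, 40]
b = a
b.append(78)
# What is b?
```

After line 1: a = [42, 19, 40]
After line 2 (b = a is an alias, same object): a = [42, 19, 40], b = [42, 19, 40]
After line 3 (b.append mutates the shared list): a = [42, 19, 40, 78], b = [42, 19, 40, 78]

[42, 19, 40, 78]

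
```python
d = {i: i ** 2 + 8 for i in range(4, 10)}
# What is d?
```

{4: 24, 5: 33, 6: 44, 7: 57, 8: 72, 9: 89}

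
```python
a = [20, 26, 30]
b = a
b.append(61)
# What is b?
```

After line 1: a = [20, 26, 30]
After line 2 (b = a is an alias, same object): a = [20, 26, 30], b = [20, 26, 30]
After line 3 (b.append mutates the shared list): a = [20, 26, 30, 61], b = [20, 26, 30, 61]

[20, 26, 30, 61]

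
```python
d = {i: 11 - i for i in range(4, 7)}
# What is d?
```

{4: 7, 5: 6, 6: 5}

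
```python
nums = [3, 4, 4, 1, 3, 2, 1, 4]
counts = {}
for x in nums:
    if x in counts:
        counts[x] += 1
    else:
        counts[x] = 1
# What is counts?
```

Initial: counts = {}, nums = [3, 4, 4, 1, 3, 2, 1, 4]
See 3: counts = {3: 1}
See 4: counts = {3: 1, 4: 1}
See 4: counts = {3: 1, 4: 2}
See 1: counts = {3: 1, 4: 2, 1: 1}
See 3: counts = {3: 2, 4: 2, 1: 1}
See 2: counts = {3: 2, 4: 2, 1: 1, 2: 1}
See 1: counts = {3: 2, 4: 2, 1: 2, 2: 1}
See 4: counts = {3: 2, 4: 3, 1: 2, 2: 1}

{3: 2, 4: 3, 1: 2, 2: 1}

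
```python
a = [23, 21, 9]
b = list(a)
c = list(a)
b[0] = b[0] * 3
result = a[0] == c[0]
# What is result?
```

After line 1: a = [23, 21, 9]
After line 2 (b = list(a), copy): a = [23, 21, 9], b = [23, 21, 9]
After line 3 (c = list(a) is a copy, new object): c = [23, 21, 9]
After line 4 (b[0] = 23 * 3 = 69; only b mutates (copy)): a = [23, 21, 9], b = [69, 21, 9], c = [23, 21, 9]
After line 5 (a[0] = 23, c[0] = 23; result = True)

True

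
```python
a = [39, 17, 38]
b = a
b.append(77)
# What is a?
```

After line 1: a = [39, 17, 38]
After line 2 (b = a is an alias, same object): a = [39, 17, 38], b = [39, 17, 38]
After line 3 (b.append mutates the shared list): a = [39, 17, 38, 77], b = [39, 17, 38, 77]

[39, 17, 38, 77]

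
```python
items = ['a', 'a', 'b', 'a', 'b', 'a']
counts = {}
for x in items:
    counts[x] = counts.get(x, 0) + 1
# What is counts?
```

Initial: counts = {}, items = ['a', 'a', 'b', 'a', 'b', 'a']
See 'a': counts = {'a': 1}
See 'a': counts = {'a': 2}
See 'b': counts = {'a': 2, 'b': 1}
See 'a': counts = {'a': 3, 'b': 1}
See 'b': counts = {'a': 3, 'b': 2}
See 'a': counts = {'a': 4, 'b': 2}

{'a': 4, 'b': 2}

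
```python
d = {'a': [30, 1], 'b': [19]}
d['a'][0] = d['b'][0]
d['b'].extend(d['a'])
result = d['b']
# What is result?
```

After line 1: d = {'a': [30, 1], 'b': [19]}
After line 2 (a[0] = b[0] = 19): d = {'a': [19, 1], 'b': [19]}
After line 3 (b.extend(a) appends [19, 1]): d = {'a': [19, 1], 'b': [19, 19, 1]}
After line 4: result = d['b'] = [19, 19, 1]

[19, 19, 1]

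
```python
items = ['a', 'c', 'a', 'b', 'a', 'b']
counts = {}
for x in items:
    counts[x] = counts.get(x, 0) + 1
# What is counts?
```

Initial: counts = {}, items = ['a', 'c', 'a', 'b', 'a', 'b']
See 'a': counts = {'a': 1}
See 'c': counts = {'a': 1, 'c': 1}
See 'a': counts = {'a': 2, 'c': 1}
See 'b': counts = {'a': 2, 'c': 1, 'b': 1}
See 'a': counts = {'a': 3, 'c': 1, 'b': 1}
See 'b': counts = {'a': 3, 'c': 1, 'b': 2}

{'a': 3, 'c': 1, 'b': 2}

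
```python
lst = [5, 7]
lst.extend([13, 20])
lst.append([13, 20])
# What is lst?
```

After line 1: lst = [5, 7]
After line 2 (extend unpacks [13, 20]): lst = [5, 7, 13, 20]
After line 3 (append adds [13, 20] as single element): lst = [5, 7, 13, 20, [13, 20]]

[5, 7, 13, 20, [13, 20]]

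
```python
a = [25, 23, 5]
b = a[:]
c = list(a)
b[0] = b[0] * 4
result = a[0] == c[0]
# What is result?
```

After line 1: a = [25, 23, 5]
After line 2 (b = a[:], copy): a = [25, 23, 5], b = [25, 23, 5]
After line 3 (c = list(a) is a copy, new object): c = [25, 23, 5]
After line 4 (b[0] = 25 * 4 = 100; only b mutates (copy)): a = [25, 23, 5], b = [100, 23, 5], c = [25, 23, 5]
After line 5 (a[0] = 25, c[0] = 25; result = True)

True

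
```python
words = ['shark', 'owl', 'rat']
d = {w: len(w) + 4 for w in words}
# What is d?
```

{'shark': 9, 'owl': 7, 'rat': 7}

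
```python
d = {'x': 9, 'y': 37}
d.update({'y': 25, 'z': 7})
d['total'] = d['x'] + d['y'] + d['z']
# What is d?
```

After line 1: d = {'x': 9, 'y': 37}
After line 2 (y overwritten, z added): d = {'x': 9, 'y': 25, 'z': 7}
After line 3 (total = 9 + 25 + 7 = 41): d = {'x': 9, 'y': 25, 'z': 7, 'total': 41}

{'x': 9, 'y': 25, 'z': 7, 'total': 41}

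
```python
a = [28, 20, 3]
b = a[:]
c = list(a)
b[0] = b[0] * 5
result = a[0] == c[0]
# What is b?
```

After line 1: a = [28, 20, 3]
After line 2 (b = a[:], copy): a = [28, 20, 3], b = [28, 20, 3]
After line 3 (c = list(a) is a copy, new object): c = [28, 20, 3]
After line 4 (b[0] = 28 * 5 = 140; only b mutates (copy)): a = [28, 20, 3], b = [140, 20, 3], c = [28, 20, 3]
After line 5 (a[0] = 28, c[0] = 28; result = True)

[140, 20, 3]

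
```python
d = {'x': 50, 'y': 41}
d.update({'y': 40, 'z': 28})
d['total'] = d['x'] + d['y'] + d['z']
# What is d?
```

After line 1: d = {'x': 50, 'y': 41}
After line 2 (y overwritten, z added): d = {'x': 50, 'y': 40, 'z': 28}
After line 3 (total = 50 + 40 + 28 = 118): d = {'x': 50, 'y': 40, 'z': 28, 'total': 118}

{'x': 50, 'y': 40, 'z': 28, 'total': 118}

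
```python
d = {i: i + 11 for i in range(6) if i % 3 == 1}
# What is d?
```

{1: 12, 4: 15}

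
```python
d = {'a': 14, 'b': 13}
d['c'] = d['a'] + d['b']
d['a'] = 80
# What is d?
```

After line 1: d = {'a': 14, 'b': 13}
After line 2 (d['c'] = 14 + 13): d = {'a': 14, 'b': 13, 'c': 27}
After line 3: d = {'a': 80, 'b': 13, 'c': 27}

{'a': 80, 'b': 13, 'c': 27}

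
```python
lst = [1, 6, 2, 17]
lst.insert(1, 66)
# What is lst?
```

[1, 66, 6, 2, 17]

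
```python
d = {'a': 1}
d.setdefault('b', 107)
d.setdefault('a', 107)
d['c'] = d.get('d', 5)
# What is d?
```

After line 1: d = {'a': 1}
After line 2 (setdefault adds 'b'=107): d = {'a': 1, 'b': 107}
After line 3 (setdefault 'a' no-op, already exists): d = {'a': 1, 'b': 107}
After line 4 (get('d', 5) returns default since 'd' not in d): d = {'a': 1, 'b': 107, 'c': 5}

{'a': 1, 'b': 107, 'c': 5}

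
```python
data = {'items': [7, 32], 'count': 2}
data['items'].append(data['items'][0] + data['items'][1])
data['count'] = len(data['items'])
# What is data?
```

After line 1: data = {'items': [7, 32], 'count': 2}
After line 2 (append 7 + 32 = 39): data = {'items': [7, 32, 39], 'count': 2}
After line 3 (count = len(items) = 3): data = {'items': [7, 32, 39], 'count': 3}

{'items': [7, 32, 39], 'count': 3}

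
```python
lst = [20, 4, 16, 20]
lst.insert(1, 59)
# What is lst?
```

[20, 59, 4, 16, 20]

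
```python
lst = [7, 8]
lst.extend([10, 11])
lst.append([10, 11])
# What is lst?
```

After line 1: lst = [7, 8]
After line 2 (extend unpacks [10, 11]): lst = [7, 8, 10, 11]
After line 3 (append adds [10, 11] as single element): lst = [7, 8, 10, 11, [10, 11]]

[7, 8, 10, 11, [10, 11]]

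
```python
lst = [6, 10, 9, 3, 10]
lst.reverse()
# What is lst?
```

[10, 3, 9, 10, 6]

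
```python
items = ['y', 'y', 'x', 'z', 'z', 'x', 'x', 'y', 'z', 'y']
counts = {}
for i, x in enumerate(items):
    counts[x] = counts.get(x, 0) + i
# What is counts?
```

Initial: counts = {}, items = ['y', 'y', 'x', 'z', 'z', 'x', 'x', 'y', 'z', 'y']
i=0, x='y': counts = {'y': 0}
i=1, x='y': counts = {'y': 1}
i=2, x='x': counts = {'y': 1, 'x': 2}
i=3, x='z': counts = {'y': 1, 'x': 2, 'z': 3}
i=4, x='z': counts = {'y': 1, 'x': 2, 'z': 7}
i=5, x='x': counts = {'y': 1, 'x': 7, 'z': 7}
i=6, x='x': counts = {'y': 1, 'x': 13, 'z': 7}
i=7, x='y': counts = {'y': 8, 'x': 13, 'z': 7}
i=8, x='z': counts = {'y': 8, 'x': 13, 'z': 15}
i=9, x='y': counts = {'y': 17, 'x': 13, 'z': 15}

{'y': 17, 'x': 13, 'z': 15}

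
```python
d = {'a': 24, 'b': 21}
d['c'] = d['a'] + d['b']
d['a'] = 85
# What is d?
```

After line 1: d = {'a': 24, 'b': 21}
After line 2 (d['c'] = 24 + 21): d = {'a': 24, 'b': 21, 'c': 45}
After line 3: d = {'a': 85, 'b': 21, 'c': 45}

{'a': 85, 'b': 21, 'c': 45}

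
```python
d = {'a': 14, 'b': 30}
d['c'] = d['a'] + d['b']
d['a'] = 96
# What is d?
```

After line 1: d = {'a': 14, 'b': 30}
After line 2 (d['c'] = 14 + 30): d = {'a': 14, 'b': 30, 'c': 44}
After line 3: d = {'a': 96, 'b': 30, 'c': 44}

{'a': 96, 'b': 30, 'c': 44}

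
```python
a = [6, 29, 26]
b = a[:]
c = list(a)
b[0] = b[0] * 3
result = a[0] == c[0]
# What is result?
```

After line 1: a = [6, 29, 26]
After line 2 (b = a[:], copy): a = [6, 29, 26], b = [6, 29, 26]
After line 3 (c = list(a) is a copy, new object): c = [6, 29, 26]
After line 4 (b[0] = 6 * 3 = 18; only b mutates (copy)): a = [6, 29, 26], b = [18, 29, 26], c = [6, 29, 26]
After line 5 (a[0] = 6, c[0] = 6; result = True)

True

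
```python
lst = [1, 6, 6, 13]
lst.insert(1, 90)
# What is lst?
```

[1, 90, 6, 6, 13]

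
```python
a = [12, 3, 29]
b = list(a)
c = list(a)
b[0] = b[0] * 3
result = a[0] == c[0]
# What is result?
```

After line 1: a = [12, 3, 29]
After line 2 (b = list(a), copy): a = [12, 3, 29], b = [12, 3, 29]
After line 3 (c = list(a) is a copy, new object): c = [12, 3, 29]
After line 4 (b[0] = 12 * 3 = 36; only b mutates (copy)): a = [12, 3, 29], b = [36, 3, 29], c = [12, 3, 29]
After line 5 (a[0] = 12, c[0] = 12; result = True)

True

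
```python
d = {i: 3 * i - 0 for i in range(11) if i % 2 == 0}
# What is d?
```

{0: 0, 2: 6, 4: 12, 6: 18, 8: 24, 10: 30}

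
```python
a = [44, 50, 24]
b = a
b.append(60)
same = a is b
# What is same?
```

After line 1: a = [44, 50, 24]
After line 2 (b = a is an alias, same object): a = [44, 50, 24], b = [44, 50, 24]
After line 3 (b.append mutates the shared list): a = [44, 50, 24, 60], b = [44, 50, 24, 60]
After line 4 (same = a is b; same object -> True): same = True

True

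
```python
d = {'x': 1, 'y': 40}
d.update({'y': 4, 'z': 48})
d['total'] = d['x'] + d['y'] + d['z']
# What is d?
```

After line 1: d = {'x': 1, 'y': 40}
After line 2 (y overwritten, z added): d = {'x': 1, 'y': 4, 'z': 48}
After line 3 (total = 1 + 4 + 48 = 53): d = {'x': 1, 'y': 4, 'z': 48, 'total': 53}

{'x': 1, 'y': 4, 'z': 48, 'total': 53}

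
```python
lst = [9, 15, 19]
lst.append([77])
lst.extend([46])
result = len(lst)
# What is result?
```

After line 1: lst = [9, 15, 19]
After line 2 (append adds [77] as single element): lst = [9, 15, 19, [77]]
After line 3 (extend unpacks [46], adds 46): lst = [9, 15, 19, [77], 46]
After line 4: result = len(lst) = 5

5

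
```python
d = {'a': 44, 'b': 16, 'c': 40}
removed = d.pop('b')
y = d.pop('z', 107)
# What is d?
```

After line 1: d = {'a': 44, 'b': 16, 'c': 40}
After line 2 (pop 'b' returns 16): d = {'a': 44, 'c': 40}, removed = 16
After line 3 (pop 'z' missing, returns default 107): d = {'a': 44, 'c': 40}, y = 107

{'a': 44, 'c': 40}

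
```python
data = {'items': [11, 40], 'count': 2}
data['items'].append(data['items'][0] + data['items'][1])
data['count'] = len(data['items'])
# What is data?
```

After line 1: data = {'items': [11, 40], 'count': 2}
After line 2 (append 11 + 40 = 51): data = {'items': [11, 40, 51], 'count': 2}
After line 3 (count = len(items) = 3): data = {'items': [11, 40, 51], 'count': 3}

{'items': [11, 40, 51], 'count': 3}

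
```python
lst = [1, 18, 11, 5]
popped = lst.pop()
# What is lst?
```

[1, 18, 11]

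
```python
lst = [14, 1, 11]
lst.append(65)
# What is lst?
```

[14, 1, 11, 65]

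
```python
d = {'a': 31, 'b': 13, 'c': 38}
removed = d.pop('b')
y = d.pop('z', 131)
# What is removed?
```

After line 1: d = {'a': 31, 'b': 13, 'c': 38}
After line 2 (pop 'b' returns 13): d = {'a': 31, 'c': 38}, removed = 13
After line 3 (pop 'z' missing, returns default 131): d = {'a': 31, 'c': 38}, y = 131

13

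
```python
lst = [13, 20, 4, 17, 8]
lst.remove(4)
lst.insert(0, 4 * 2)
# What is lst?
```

After line 1: lst = [13, 20, 4, 17, 8]
After line 2 (remove first 4): lst = [13, 20, 17, 8]
After line 3 (insert 8 at index 0): lst = [8, 13, 20, 17, 8]

[8, 13, 20, 17, 8]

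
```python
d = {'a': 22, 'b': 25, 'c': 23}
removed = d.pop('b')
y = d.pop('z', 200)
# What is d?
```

After line 1: d = {'a': 22, 'b': 25, 'c': 23}
After line 2 (pop 'b' returns 25): d = {'a': 22, 'c': 23}, removed = 25
After line 3 (pop 'z' missing, returns default 200): d = {'a': 22, 'c': 23}, y = 200

{'a': 22, 'c': 23}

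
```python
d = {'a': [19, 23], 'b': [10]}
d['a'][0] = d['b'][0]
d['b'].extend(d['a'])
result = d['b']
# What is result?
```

After line 1: d = {'a': [19, 23], 'b': [10]}
After line 2 (a[0] = b[0] = 10): d = {'a': [10, 23], 'b': [10]}
After line 3 (b.extend(a) appends [10, 23]): d = {'a': [10, 23], 'b': [10, 10, 23]}
After line 4: result = d['b'] = [10, 10, 23]

[10, 10, 23]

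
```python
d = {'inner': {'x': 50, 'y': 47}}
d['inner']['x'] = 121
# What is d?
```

After line 1: d = {'inner': {'x': 50, 'y': 47}}
After line 2 (inner x overwritten): d = {'inner': {'x': 121, 'y': 47}}

{'inner': {'x': 121, 'y': 47}}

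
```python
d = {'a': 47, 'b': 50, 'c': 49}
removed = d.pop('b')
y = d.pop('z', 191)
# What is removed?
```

After line 1: d = {'a': 47, 'b': 50, 'c': 49}
After line 2 (pop 'b' returns 50): d = {'a': 47, 'c': 49}, removed = 50
After line 3 (pop 'z' missing, returns default 191): d = {'a': 47, 'c': 49}, y = 191

50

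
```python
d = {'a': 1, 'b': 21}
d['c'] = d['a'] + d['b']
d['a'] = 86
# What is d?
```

After line 1: d = {'a': 1, 'b': 21}
After line 2 (d['c'] = 1 + 21): d = {'a': 1, 'b': 21, 'c': 22}
After line 3: d = {'a': 86, 'b': 21, 'c': 22}

{'a': 86, 'b': 21, 'c': 22}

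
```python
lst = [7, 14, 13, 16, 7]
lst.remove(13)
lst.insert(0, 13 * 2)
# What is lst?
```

After line 1: lst = [7, 14, 13, 16, 7]
After line 2 (remove first 13): lst = [7, 14, 16, 7]
After line 3 (insert 26 at index 0): lst = [26, 7, 14, 16, 7]

[26, 7, 14, 16, 7]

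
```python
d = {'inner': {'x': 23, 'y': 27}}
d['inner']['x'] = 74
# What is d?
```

After line 1: d = {'inner': {'x': 23, 'y': 27}}
After line 2 (inner x overwritten): d = {'inner': {'x': 74, 'y': 27}}

{'inner': {'x': 74, 'y': 27}}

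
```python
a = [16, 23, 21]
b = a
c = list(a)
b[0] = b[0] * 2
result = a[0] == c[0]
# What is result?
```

After line 1: a = [16, 23, 21]
After line 2 (b = a, alias): a = [16, 23, 21], b = [16, 23, 21]
After line 3 (c = list(a) is a copy, new object): c = [16, 23, 21]
After line 4 (b[0] = 16 * 2 = 32; mutates shared a/b): a = b = [32, 23, 21], c = [16, 23, 21]
After line 5 (a[0] = 32, c[0] = 16; result = False)

False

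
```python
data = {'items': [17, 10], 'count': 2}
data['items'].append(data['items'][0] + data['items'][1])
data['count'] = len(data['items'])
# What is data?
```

After line 1: data = {'items': [17, 10], 'count': 2}
After line 2 (append 17 + 10 = 27): data = {'items': [17, 10, 27], 'count': 2}
After line 3 (count = len(items) = 3): data = {'items': [17, 10, 27], 'count': 3}

{'items': [17, 10, 27], 'count': 3}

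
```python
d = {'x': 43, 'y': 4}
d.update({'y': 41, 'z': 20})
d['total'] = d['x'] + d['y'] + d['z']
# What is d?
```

After line 1: d = {'x': 43, 'y': 4}
After line 2 (y overwritten, z added): d = {'x': 43, 'y': 41, 'z': 20}
After line 3 (total = 43 + 41 + 20 = 104): d = {'x': 43, 'y': 41, 'z': 20, 'total': 104}

{'x': 43, 'y': 41, 'z': 20, 'total': 104}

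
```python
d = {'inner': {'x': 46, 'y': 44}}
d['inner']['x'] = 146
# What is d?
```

After line 1: d = {'inner': {'x': 46, 'y': 44}}
After line 2 (inner x overwritten): d = {'inner': {'x': 146, 'y': 44}}

{'inner': {'x': 146, 'y': 44}}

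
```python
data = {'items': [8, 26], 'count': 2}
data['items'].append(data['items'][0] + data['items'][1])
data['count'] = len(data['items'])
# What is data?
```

After line 1: data = {'items': [8, 26], 'count': 2}
After line 2 (append 8 + 26 = 34): data = {'items': [8, 26, 34], 'count': 2}
After line 3 (count = len(items) = 3): data = {'items': [8, 26, 34], 'count': 3}

{'items': [8, 26, 34], 'count': 3}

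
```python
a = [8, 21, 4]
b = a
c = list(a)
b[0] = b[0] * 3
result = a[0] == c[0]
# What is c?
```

After line 1: a = [8, 21, 4]
After line 2 (b = a, alias): a = [8, 21, 4], b = [8, 21, 4]
After line 3 (c = list(a) is a copy, new object): c = [8, 21, 4]
After line 4 (b[0] = 8 * 3 = 24; mutates shared a/b): a = b = [24, 21, 4], c = [8, 21, 4]
After line 5 (a[0] = 24, c[0] = 8; result = False)

[8, 21, 4]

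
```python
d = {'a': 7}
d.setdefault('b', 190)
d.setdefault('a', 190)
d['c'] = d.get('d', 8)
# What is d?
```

After line 1: d = {'a': 7}
After line 2 (setdefault adds 'b'=190): d = {'a': 7, 'b': 190}
After line 3 (setdefault 'a' no-op, already exists): d = {'a': 7, 'b': 190}
After line 4 (get('d', 8) returns default since 'd' not in d): d = {'a': 7, 'b': 190, 'c': 8}

{'a': 7, 'b': 190, 'c': 8}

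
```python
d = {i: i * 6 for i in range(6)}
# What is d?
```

{0: 0, 1: 6, 2: 12, 3: 18, 4: 24, 5: 30}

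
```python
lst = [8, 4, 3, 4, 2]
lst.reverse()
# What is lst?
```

[2, 4, 3, 4, 8]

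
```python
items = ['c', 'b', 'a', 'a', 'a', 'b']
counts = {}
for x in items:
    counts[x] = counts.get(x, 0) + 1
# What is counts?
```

Initial: counts = {}, items = ['c', 'b', 'a', 'a', 'a', 'b']
See 'c': counts = {'c': 1}
See 'b': counts = {'c': 1, 'b': 1}
See 'a': counts = {'c': 1, 'b': 1, 'a': 1}
See 'a': counts = {'c': 1, 'b': 1, 'a': 2}
See 'a': counts = {'c': 1, 'b': 1, 'a': 3}
See 'b': counts = {'c': 1, 'b': 2, 'a': 3}

{'c': 1, 'b': 2, 'a': 3}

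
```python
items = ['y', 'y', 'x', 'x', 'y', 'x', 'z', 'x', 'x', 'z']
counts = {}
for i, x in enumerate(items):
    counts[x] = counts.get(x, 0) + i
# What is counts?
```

Initial: counts = {}, items = ['y', 'y', 'x', 'x', 'y', 'x', 'z', 'x', 'x', 'z']
i=0, x='y': counts = {'y': 0}
i=1, x='y': counts = {'y': 1}
i=2, x='x': counts = {'y': 1, 'x': 2}
i=3, x='x': counts = {'y': 1, 'x': 5}
i=4, x='y': counts = {'y': 5, 'x': 5}
i=5, x='x': counts = {'y': 5, 'x': 10}
i=6, x='z': counts = {'y': 5, 'x': 10, 'z': 6}
i=7, x='x': counts = {'y': 5, 'x': 17, 'z': 6}
i=8, x='x': counts = {'y': 5, 'x': 25, 'z': 6}
i=9, x='z': counts = {'y': 5, 'x': 25, 'z': 15}

{'y': 5, 'x': 25, 'z': 15}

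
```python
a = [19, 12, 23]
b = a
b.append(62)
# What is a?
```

After line 1: a = [19, 12, 23]
After line 2 (b = a is an alias, same object): a = [19, 12, 23], b = [19, 12, 23]
After line 3 (b.append mutates the shared list): a = [19, 12, 23, 62], b = [19, 12, 23, 62]

[19, 12, 23, 62]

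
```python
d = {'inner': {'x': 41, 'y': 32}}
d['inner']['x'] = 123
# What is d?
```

After line 1: d = {'inner': {'x': 41, 'y': 32}}
After line 2 (inner x overwritten): d = {'inner': {'x': 123, 'y': 32}}

{'inner': {'x': 123, 'y': 32}}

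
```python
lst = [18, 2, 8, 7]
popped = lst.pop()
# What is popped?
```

7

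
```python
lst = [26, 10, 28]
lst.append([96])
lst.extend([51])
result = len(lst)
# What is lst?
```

After line 1: lst = [26, 10, 28]
After line 2 (append adds [96] as single element): lst = [26, 10, 28, [96]]
After line 3 (extend unpacks [51], adds 51): lst = [26, 10, 28, [96], 51]
After line 4: result = len(lst) = 5

[26, 10, 28, [96], 51]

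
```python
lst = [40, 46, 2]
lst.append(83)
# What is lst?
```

[40, 46, 2, 83]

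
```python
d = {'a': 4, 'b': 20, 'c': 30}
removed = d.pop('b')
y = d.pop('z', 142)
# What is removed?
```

After line 1: d = {'a': 4, 'b': 20, 'c': 30}
After line 2 (pop 'b' returns 20): d = {'a': 4, 'c': 30}, removed = 20
After line 3 (pop 'z' missing, returns default 142): d = {'a': 4, 'c': 30}, y = 142

20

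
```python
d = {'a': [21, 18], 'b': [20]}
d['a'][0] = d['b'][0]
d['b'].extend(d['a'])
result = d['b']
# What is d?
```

After line 1: d = {'a': [21, 18], 'b': [20]}
After line 2 (a[0] = b[0] = 20): d = {'a': [20, 18], 'b': [20]}
After line 3 (b.extend(a) appends [20, 18]): d = {'a': [20, 18], 'b': [20, 20, 18]}
After line 4: result = d['b'] = [20, 20, 18]

{'a': [20, 18], 'b': [20, 20, 18]}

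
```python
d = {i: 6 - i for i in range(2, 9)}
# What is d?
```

{2: 4, 3: 3, 4: 2, 5: 1, 6: 0, 7: -1, 8: -2}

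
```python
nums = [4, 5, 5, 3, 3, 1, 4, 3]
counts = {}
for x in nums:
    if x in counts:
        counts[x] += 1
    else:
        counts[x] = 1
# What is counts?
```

Initial: counts = {}, nums = [4, 5, 5, 3, 3, 1, 4, 3]
See 4: counts = {4: 1}
See 5: counts = {4: 1, 5: 1}
See 5: counts = {4: 1, 5: 2}
See 3: counts = {4: 1, 5: 2, 3: 1}
See 3: counts = {4: 1, 5: 2, 3: 2}
See 1: counts = {4: 1, 5: 2, 3: 2, 1: 1}
See 4: counts = {4: 2, 5: 2, 3: 2, 1: 1}
See 3: counts = {4: 2, 5: 2, 3: 3, 1: 1}

{4: 2, 5: 2, 3: 3, 1: 1}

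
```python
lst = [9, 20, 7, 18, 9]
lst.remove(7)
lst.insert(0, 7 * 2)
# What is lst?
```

After line 1: lst = [9, 20, 7, 18, 9]
After line 2 (remove first 7): lst = [9, 20, 18, 9]
After line 3 (insert 14 at index 0): lst = [14, 9, 20, 18, 9]

[14, 9, 20, 18, 9]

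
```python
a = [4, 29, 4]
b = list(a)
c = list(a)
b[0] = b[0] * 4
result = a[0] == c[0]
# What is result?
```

After line 1: a = [4, 29, 4]
After line 2 (b = list(a), copy): a = [4, 29, 4], b = [4, 29, 4]
After line 3 (c = list(a) is a copy, new object): c = [4, 29, 4]
After line 4 (b[0] = 4 * 4 = 16; only b mutates (copy)): a = [4, 29, 4], b = [16, 29, 4], c = [4, 29, 4]
After line 5 (a[0] = 4, c[0] = 4; result = True)

True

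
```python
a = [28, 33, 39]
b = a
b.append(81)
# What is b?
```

After line 1: a = [28, 33, 39]
After line 2 (b = a is an alias, same object): a = [28, 33, 39], b = [28, 33, 39]
After line 3 (b.append mutates the shared list): a = [28, 33, 39, 81], b = [28, 33, 39, 81]

[28, 33, 39, 81]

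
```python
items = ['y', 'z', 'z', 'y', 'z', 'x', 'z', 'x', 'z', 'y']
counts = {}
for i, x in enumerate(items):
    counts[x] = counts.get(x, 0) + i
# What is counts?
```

Initial: counts = {}, items = ['y', 'z', 'z', 'y', 'z', 'x', 'z', 'x', 'z', 'y']
i=0, x='y': counts = {'y': 0}
i=1, x='z': counts = {'y': 0, 'z': 1}
i=2, x='z': counts = {'y': 0, 'z': 3}
i=3, x='y': counts = {'y': 3, 'z': 3}
i=4, x='z': counts = {'y': 3, 'z': 7}
i=5, x='x': counts = {'y': 3, 'z': 7, 'x': 5}
i=6, x='z': counts = {'y': 3, 'z': 13, 'x': 5}
i=7, x='x': counts = {'y': 3, 'z': 13, 'x': 12}
i=8, x='z': counts = {'y': 3, 'z': 21, 'x': 12}
i=9, x='y': counts = {'y': 12, 'z': 21, 'x': 12}

{'y': 12, 'z': 21, 'x': 12}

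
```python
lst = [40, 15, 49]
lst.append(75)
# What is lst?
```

[40, 15, 49, 75]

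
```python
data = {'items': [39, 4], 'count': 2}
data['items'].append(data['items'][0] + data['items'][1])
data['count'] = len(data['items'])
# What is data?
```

After line 1: data = {'items': [39, 4], 'count': 2}
After line 2 (append 39 + 4 = 43): data = {'items': [39, 4, 43], 'count': 2}
After line 3 (count = len(items) = 3): data = {'items': [39, 4, 43], 'count': 3}

{'items': [39, 4, 43], 'count': 3}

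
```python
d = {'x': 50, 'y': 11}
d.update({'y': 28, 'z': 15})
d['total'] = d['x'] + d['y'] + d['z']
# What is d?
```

After line 1: d = {'x': 50, 'y': 11}
After line 2 (y overwritten, z added): d = {'x': 50, 'y': 28, 'z': 15}
After line 3 (total = 50 + 28 + 15 = 93): d = {'x': 50, 'y': 28, 'z': 15, 'total': 93}

{'x': 50, 'y': 28, 'z': 15, 'total': 93}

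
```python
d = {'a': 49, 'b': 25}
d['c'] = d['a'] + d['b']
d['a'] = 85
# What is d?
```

After line 1: d = {'a': 49, 'b': 25}
After line 2 (d['c'] = 49 + 25): d = {'a': 49, 'b': 25, 'c': 74}
After line 3: d = {'a': 85, 'b': 25, 'c': 74}

{'a': 85, 'b': 25, 'c': 74}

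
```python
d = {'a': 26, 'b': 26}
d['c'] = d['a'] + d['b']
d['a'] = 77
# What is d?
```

After line 1: d = {'a': 26, 'b': 26}
After line 2 (d['c'] = 26 + 26): d = {'a': 26, 'b': 26, 'c': 52}
After line 3: d = {'a': 77, 'b': 26, 'c': 52}

{'a': 77, 'b': 26, 'c': 52}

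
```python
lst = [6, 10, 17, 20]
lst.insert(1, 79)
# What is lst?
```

[6, 79, 10, 17, 20]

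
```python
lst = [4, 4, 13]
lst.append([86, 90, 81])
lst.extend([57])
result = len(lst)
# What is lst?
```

After line 1: lst = [4, 4, 13]
After line 2 (append adds [86, 90, 81] as single element): lst = [4, 4, 13, [86, 90, 81]]
After line 3 (extend unpacks [57], adds 57): lst = [4, 4, 13, [86, 90, 81], 57]
After line 4: result = len(lst) = 5

[4, 4, 13, [86, 90, 81], 57]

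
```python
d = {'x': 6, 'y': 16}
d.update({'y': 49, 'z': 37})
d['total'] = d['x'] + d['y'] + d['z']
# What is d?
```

After line 1: d = {'x': 6, 'y': 16}
After line 2 (y overwritten, z added): d = {'x': 6, 'y': 49, 'z': 37}
After line 3 (total = 6 + 49 + 37 = 92): d = {'x': 6, 'y': 49, 'z': 37, 'total': 92}

{'x': 6, 'y': 49, 'z': 37, 'total': 92}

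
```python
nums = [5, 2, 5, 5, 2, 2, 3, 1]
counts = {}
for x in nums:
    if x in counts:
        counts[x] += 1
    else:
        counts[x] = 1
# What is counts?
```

Initial: counts = {}, nums = [5, 2, 5, 5, 2, 2, 3, 1]
See 5: counts = {5: 1}
See 2: counts = {5: 1, 2: 1}
See 5: counts = {5: 2, 2: 1}
See 5: counts = {5: 3, 2: 1}
See 2: counts = {5: 3, 2: 2}
See 2: counts = {5: 3, 2: 3}
See 3: counts = {5: 3, 2: 3, 3: 1}
See 1: counts = {5: 3, 2: 3, 3: 1, 1: 1}

{5: 3, 2: 3, 3: 1, 1: 1}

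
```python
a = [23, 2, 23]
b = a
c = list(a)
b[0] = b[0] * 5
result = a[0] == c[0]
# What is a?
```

After line 1: a = [23, 2, 23]
After line 2 (b = a, alias): a = [23, 2, 23], b = [23, 2, 23]
After line 3 (c = list(a) is a copy, new object): c = [23, 2, 23]
After line 4 (b[0] = 23 * 5 = 115; mutates shared a/b): a = b = [115, 2, 23], c = [23, 2, 23]
After line 5 (a[0] = 115, c[0] = 23; result = False)

[115, 2, 23]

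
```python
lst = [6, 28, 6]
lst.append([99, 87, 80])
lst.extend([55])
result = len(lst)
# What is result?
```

After line 1: lst = [6, 28, 6]
After line 2 (append adds [99, 87, 80] as single element): lst = [6, 28, 6, [99, 87, 80]]
After line 3 (extend unpacks [55], adds 55): lst = [6, 28, 6, [99, 87, 80], 55]
After line 4: result = len(lst) = 5

5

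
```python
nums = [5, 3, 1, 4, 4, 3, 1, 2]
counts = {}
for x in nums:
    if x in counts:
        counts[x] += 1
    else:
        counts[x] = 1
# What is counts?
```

Initial: counts = {}, nums = [5, 3, 1, 4, 4, 3, 1, 2]
See 5: counts = {5: 1}
See 3: counts = {5: 1, 3: 1}
See 1: counts = {5: 1, 3: 1, 1: 1}
See 4: counts = {5: 1, 3: 1, 1: 1, 4: 1}
See 4: counts = {5: 1, 3: 1, 1: 1, 4: 2}
See 3: counts = {5: 1, 3: 2, 1: 1, 4: 2}
See 1: counts = {5: 1, 3: 2, 1: 2, 4: 2}
See 2: counts = {5: 1, 3: 2, 1: 2, 4: 2, 2: 1}

{5: 1, 3: 2, 1: 2, 4: 2, 2: 1}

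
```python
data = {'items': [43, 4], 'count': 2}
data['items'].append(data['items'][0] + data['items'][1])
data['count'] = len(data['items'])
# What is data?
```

After line 1: data = {'items': [43, 4], 'count': 2}
After line 2 (append 43 + 4 = 47): data = {'items': [43, 4, 47], 'count': 2}
After line 3 (count = len(items) = 3): data = {'items': [43, 4, 47], 'count': 3}

{'items': [43, 4, 47], 'count': 3}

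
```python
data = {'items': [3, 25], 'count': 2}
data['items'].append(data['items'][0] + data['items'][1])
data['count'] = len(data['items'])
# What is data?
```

After line 1: data = {'items': [3, 25], 'count': 2}
After line 2 (append 3 + 25 = 28): data = {'items': [3, 25, 28], 'count': 2}
After line 3 (count = len(items) = 3): data = {'items': [3, 25, 28], 'count': 3}

{'items': [3, 25, 28], 'count': 3}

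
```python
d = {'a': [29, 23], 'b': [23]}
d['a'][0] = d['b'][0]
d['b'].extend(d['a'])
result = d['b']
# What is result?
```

After line 1: d = {'a': [29, 23], 'b': [23]}
After line 2 (a[0] = b[0] = 23): d = {'a': [23, 23], 'b': [23]}
After line 3 (b.extend(a) appends [23, 23]): d = {'a': [23, 23], 'b': [23, 23, 23]}
After line 4: result = d['b'] = [23, 23, 23]

[23, 23, 23]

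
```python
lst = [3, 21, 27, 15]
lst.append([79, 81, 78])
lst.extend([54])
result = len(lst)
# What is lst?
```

After line 1: lst = [3, 21, 27, 15]
After line 2 (append adds [79, 81, 78] as single element): lst = [3, 21, 27, 15, [79, 81, 78]]
After line 3 (extend unpacks [54], adds 54): lst = [3, 21, 27, 15, [79, 81, 78], 54]
After line 4: result = len(lst) = 6

[3, 21, 27, 15, [79, 81, 78], 54]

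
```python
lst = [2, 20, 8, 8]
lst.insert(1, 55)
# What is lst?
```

[2, 55, 20, 8, 8]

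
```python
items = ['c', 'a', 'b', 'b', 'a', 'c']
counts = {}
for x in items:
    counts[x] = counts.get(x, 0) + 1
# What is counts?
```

Initial: counts = {}, items = ['c', 'a', 'b', 'b', 'a', 'c']
See 'c': counts = {'c': 1}
See 'a': counts = {'c': 1, 'a': 1}
See 'b': counts = {'c': 1, 'a': 1, 'b': 1}
See 'b': counts = {'c': 1, 'a': 1, 'b': 2}
See 'a': counts = {'c': 1, 'a': 2, 'b': 2}
See 'c': counts = {'c': 2, 'a': 2, 'b': 2}

{'c': 2, 'a': 2, 'b': 2}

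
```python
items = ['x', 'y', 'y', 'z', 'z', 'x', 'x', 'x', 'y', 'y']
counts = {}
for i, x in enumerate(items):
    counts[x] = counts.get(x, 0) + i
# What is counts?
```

Initial: counts = {}, items = ['x', 'y', 'y', 'z', 'z', 'x', 'x', 'x', 'y', 'y']
i=0, x='x': counts = {'x': 0}
i=1, x='y': counts = {'x': 0, 'y': 1}
i=2, x='y': counts = {'x': 0, 'y': 3}
i=3, x='z': counts = {'x': 0, 'y': 3, 'z': 3}
i=4, x='z': counts = {'x': 0, 'y': 3, 'z': 7}
i=5, x='x': counts = {'x': 5, 'y': 3, 'z': 7}
i=6, x='x': counts = {'x': 11, 'y': 3, 'z': 7}
i=7, x='x': counts = {'x': 18, 'y': 3, 'z': 7}
i=8, x='y': counts = {'x': 18, 'y': 11, 'z': 7}
i=9, x='y': counts = {'x': 18, 'y': 20, 'z': 7}

{'x': 18, 'y': 20, 'z': 7}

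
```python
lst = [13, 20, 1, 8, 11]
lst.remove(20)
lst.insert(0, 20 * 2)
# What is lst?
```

After line 1: lst = [13, 20, 1, 8, 11]
After line 2 (remove first 20): lst = [13, 1, 8, 11]
After line 3 (insert 40 at index 0): lst = [40, 13, 1, 8, 11]

[40, 13, 1, 8, 11]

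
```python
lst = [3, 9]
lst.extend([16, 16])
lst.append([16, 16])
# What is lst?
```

After line 1: lst = [3, 9]
After line 2 (extend unpacks [16, 16]): lst = [3, 9, 16, 16]
After line 3 (append adds [16, 16] as single element): lst = [3, 9, 16, 16, [16, 16]]

[3, 9, 16, 16, [16, 16]]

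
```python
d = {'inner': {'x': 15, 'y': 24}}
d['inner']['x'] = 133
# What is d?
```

After line 1: d = {'inner': {'x': 15, 'y': 24}}
After line 2 (inner x overwritten): d = {'inner': {'x': 133, 'y': 24}}

{'inner': {'x': 133, 'y': 24}}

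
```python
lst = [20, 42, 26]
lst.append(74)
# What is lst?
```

[20, 42, 26, 74]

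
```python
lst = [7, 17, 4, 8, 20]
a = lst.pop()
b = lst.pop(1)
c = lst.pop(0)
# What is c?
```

After line 1: lst = [7, 17, 4, 8, 20]
After line 2 (pop() -> a = 20): lst = [7, 17, 4, 8]
After line 3 (pop(1) -> b = 17): lst = [7, 4, 8]
After line 4 (pop(0) -> c = 7): lst = [4, 8]

7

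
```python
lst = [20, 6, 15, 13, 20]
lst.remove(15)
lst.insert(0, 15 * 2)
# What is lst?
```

After line 1: lst = [20, 6, 15, 13, 20]
After line 2 (remove first 15): lst = [20, 6, 13, 20]
After line 3 (insert 30 at index 0): lst = [30, 20, 6, 13, 20]

[30, 20, 6, 13, 20]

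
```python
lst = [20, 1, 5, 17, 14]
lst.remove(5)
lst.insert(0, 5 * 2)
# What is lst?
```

After line 1: lst = [20, 1, 5, 17, 14]
After line 2 (remove first 5): lst = [20, 1, 17, 14]
After line 3 (insert 10 at index 0): lst = [10, 20, 1, 17, 14]

[10, 20, 1, 17, 14]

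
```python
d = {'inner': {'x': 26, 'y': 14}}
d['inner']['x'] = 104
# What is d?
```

After line 1: d = {'inner': {'x': 26, 'y': 14}}
After line 2 (inner x overwritten): d = {'inner': {'x': 104, 'y': 14}}

{'inner': {'x': 104, 'y': 14}}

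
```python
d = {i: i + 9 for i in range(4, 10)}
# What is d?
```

{4: 13, 5: 14, 6: 15, 7: 16, 8: 17, 9: 18}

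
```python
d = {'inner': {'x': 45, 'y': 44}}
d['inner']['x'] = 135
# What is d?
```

After line 1: d = {'inner': {'x': 45, 'y': 44}}
After line 2 (inner x overwritten): d = {'inner': {'x': 135, 'y': 44}}

{'inner': {'x': 135, 'y': 44}}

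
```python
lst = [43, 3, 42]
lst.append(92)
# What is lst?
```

[43, 3, 42, 92]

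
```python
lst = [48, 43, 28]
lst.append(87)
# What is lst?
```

[48, 43, 28, 87]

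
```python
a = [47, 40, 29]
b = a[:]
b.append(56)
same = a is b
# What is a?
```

After line 1: a = [47, 40, 29]
After line 2 (b = a[:] is a shallow copy, new object): a = [47, 40, 29], b = [47, 40, 29]
After line 3 (append only mutates b): a = [47, 40, 29], b = [47, 40, 29, 56]
After line 4 (same = a is b; different objects -> False): same = False

[47, 40, 29]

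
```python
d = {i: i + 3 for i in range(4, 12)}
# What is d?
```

{4: 7, 5: 8, 6: 9, 7: 10, 8: 11, 9: 12, 10: 13, 11: 14}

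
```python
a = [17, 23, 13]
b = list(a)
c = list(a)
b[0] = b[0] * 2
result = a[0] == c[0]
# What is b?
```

After line 1: a = [17, 23, 13]
After line 2 (b = list(a), copy): a = [17, 23, 13], b = [17, 23, 13]
After line 3 (c = list(a) is a copy, new object): c = [17, 23, 13]
After line 4 (b[0] = 17 * 2 = 34; only b mutates (copy)): a = [17, 23, 13], b = [34, 23, 13], c = [17, 23, 13]
After line 5 (a[0] = 17, c[0] = 17; result = True)

[34, 23, 13]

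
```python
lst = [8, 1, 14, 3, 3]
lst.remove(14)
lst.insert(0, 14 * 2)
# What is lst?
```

After line 1: lst = [8, 1, 14, 3, 3]
After line 2 (remove first 14): lst = [8, 1, 3, 3]
After line 3 (insert 28 at index 0): lst = [28, 8, 1, 3, 3]

[28, 8, 1, 3, 3]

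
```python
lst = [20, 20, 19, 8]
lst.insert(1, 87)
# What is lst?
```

[20, 87, 20, 19, 8]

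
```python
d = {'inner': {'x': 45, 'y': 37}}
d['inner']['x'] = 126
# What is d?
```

After line 1: d = {'inner': {'x': 45, 'y': 37}}
After line 2 (inner x overwritten): d = {'inner': {'x': 126, 'y': 37}}

{'inner': {'x': 126, 'y': 37}}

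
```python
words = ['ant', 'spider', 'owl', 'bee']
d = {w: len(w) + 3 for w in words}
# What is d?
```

{'ant': 6, 'spider': 9, 'owl': 6, 'bee': 6}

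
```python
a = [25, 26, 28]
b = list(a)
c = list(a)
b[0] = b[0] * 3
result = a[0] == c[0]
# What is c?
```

After line 1: a = [25, 26, 28]
After line 2 (b = list(a), copy): a = [25, 26, 28], b = [25, 26, 28]
After line 3 (c = list(a) is a copy, new object): c = [25, 26, 28]
After line 4 (b[0] = 25 * 3 = 75; only b mutates (copy)): a = [25, 26, 28], b = [75, 26, 28], c = [25, 26, 28]
After line 5 (a[0] = 25, c[0] = 25; result = True)

[25, 26, 28]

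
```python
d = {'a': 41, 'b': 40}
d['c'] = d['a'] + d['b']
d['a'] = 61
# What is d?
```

After line 1: d = {'a': 41, 'b': 40}
After line 2 (d['c'] = 41 + 40): d = {'a': 41, 'b': 40, 'c': 81}
After line 3: d = {'a': 61, 'b': 40, 'c': 81}

{'a': 61, 'b': 40, 'c': 81}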